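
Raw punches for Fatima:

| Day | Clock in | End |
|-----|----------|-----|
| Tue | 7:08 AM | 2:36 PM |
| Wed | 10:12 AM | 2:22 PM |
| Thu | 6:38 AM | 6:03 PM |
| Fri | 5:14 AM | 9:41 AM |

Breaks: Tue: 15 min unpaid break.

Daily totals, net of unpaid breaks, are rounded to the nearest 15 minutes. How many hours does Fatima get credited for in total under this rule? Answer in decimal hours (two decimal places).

27.50 hours

Tue: 7:08 AM–2:36 PM = 7 h 28 min − 15 min = 7 h 13 min → rounds to 7 h 15 min
Wed: 10:12 AM–2:22 PM = 4 h 10 min → rounds to 4 h 15 min
Thu: 6:38 AM–6:03 PM = 11 h 25 min → rounds to 11 h 30 min
Fri: 5:14 AM–9:41 AM = 4 h 27 min → rounds to 4 h 30 min
Total credited: 27 h 30 min.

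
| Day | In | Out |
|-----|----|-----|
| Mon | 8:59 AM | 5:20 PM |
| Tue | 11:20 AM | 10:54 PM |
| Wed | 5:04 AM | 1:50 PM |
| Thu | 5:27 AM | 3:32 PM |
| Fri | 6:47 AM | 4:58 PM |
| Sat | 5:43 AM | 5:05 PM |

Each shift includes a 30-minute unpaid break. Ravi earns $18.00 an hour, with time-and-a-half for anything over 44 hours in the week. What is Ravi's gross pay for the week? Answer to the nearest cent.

$1151.55

Mon: 8:59 AM–5:20 PM = 8 h 21 min; less 30 min break → 7 h 51 min
Tue: 11:20 AM–10:54 PM = 11 h 34 min; less 30 min break → 11 h 4 min
Wed: 5:04 AM–1:50 PM = 8 h 46 min; less 30 min break → 8 h 16 min
Thu: 5:27 AM–3:32 PM = 10 h 5 min; less 30 min break → 9 h 35 min
Fri: 6:47 AM–4:58 PM = 10 h 11 min; less 30 min break → 9 h 41 min
Sat: 5:43 AM–5:05 PM = 11 h 22 min; less 30 min break → 10 h 52 min
Total worked: 57 h 19 min = 3439 min.
Regular 44 h 0 min = 2640 min at $18.00/h; overtime 13 h 19 min = 799 min at $27.00/h.
Pay = (2640 × $18.00 + 799 × $27.00) ÷ 60 = $1151.55.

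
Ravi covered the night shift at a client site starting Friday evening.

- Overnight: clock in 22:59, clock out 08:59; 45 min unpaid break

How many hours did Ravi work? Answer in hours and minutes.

Overnight: 22:59 → midnight = 1 h 1 min; midnight → 08:59 = 8 h 59 min; span 10 h 0 min; less 45 min break → 9 h 15 min

9 h 15 min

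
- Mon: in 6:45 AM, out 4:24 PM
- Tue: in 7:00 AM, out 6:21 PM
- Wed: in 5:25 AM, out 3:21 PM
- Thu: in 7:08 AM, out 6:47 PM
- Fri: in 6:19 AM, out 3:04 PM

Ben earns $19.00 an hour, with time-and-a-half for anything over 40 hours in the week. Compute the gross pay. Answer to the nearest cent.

$1083.00

Mon: 6:45 AM–4:24 PM = 9 h 39 min
Tue: 7:00 AM–6:21 PM = 11 h 21 min
Wed: 5:25 AM–3:21 PM = 9 h 56 min
Thu: 7:08 AM–6:47 PM = 11 h 39 min
Fri: 6:19 AM–3:04 PM = 8 h 45 min
Total worked: 51 h 20 min = 3080 min.
Regular 40 h 0 min = 2400 min at $19.00/h; overtime 11 h 20 min = 680 min at $28.50/h.
Pay = (2400 × $19.00 + 680 × $28.50) ÷ 60 = $1083.00.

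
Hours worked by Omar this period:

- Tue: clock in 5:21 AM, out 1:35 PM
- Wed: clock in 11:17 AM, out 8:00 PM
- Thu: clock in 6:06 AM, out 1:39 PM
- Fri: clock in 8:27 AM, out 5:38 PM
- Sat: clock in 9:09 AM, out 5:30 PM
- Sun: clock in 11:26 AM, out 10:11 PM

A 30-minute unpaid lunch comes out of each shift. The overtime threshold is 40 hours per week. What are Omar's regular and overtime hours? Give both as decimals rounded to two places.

Regular 40.00 hours, overtime 9.78 hours

Tue: 5:21 AM–1:35 PM = 8 h 14 min; less 30 min break → 7 h 44 min
Wed: 11:17 AM–8:00 PM = 8 h 43 min; less 30 min break → 8 h 13 min
Thu: 6:06 AM–1:39 PM = 7 h 33 min; less 30 min break → 7 h 3 min
Fri: 8:27 AM–5:38 PM = 9 h 11 min; less 30 min break → 8 h 41 min
Sat: 9:09 AM–5:30 PM = 8 h 21 min; less 30 min break → 7 h 51 min
Sun: 11:26 AM–10:11 PM = 10 h 45 min; less 30 min break → 10 h 15 min
Total worked: 49 h 47 min = 49.78 h.
Threshold 40 h → overtime 9 h 47 min, regular 40 h 0 min.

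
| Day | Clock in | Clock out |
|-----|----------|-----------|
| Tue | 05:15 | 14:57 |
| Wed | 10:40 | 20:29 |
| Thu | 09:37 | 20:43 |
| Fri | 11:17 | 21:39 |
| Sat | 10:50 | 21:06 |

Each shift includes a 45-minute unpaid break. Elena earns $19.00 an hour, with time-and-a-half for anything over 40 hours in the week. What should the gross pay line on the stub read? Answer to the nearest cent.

Tue: 05:15–14:57 = 9 h 42 min; less 45 min break → 8 h 57 min
Wed: 10:40–20:29 = 9 h 49 min; less 45 min break → 9 h 4 min
Thu: 09:37–20:43 = 11 h 6 min; less 45 min break → 10 h 21 min
Fri: 11:17–21:39 = 10 h 22 min; less 45 min break → 9 h 37 min
Sat: 10:50–21:06 = 10 h 16 min; less 45 min break → 9 h 31 min
Total worked: 47 h 30 min = 2850 min.
Regular 40 h 0 min = 2400 min at $19.00/h; overtime 7 h 30 min = 450 min at $28.50/h.
Pay = (2400 × $19.00 + 450 × $28.50) ÷ 60 = $973.75.

$973.75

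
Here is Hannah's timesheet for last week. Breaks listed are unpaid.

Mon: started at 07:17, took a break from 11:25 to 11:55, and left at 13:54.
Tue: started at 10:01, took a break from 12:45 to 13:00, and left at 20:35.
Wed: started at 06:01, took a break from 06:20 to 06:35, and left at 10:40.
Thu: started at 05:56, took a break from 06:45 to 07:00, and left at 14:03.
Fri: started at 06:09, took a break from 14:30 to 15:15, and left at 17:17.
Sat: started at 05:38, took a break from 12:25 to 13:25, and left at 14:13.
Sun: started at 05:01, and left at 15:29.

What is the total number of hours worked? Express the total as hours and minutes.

Mon: 07:17–13:54 = 6 h 37 min; less 30 min break → 6 h 7 min
Tue: 10:01–20:35 = 10 h 34 min; less 15 min break → 10 h 19 min
Wed: 06:01–10:40 = 4 h 39 min; less 15 min break → 4 h 24 min
Thu: 05:56–14:03 = 8 h 7 min; less 15 min break → 7 h 52 min
Fri: 06:09–17:17 = 11 h 8 min; less 45 min break → 10 h 23 min
Sat: 05:38–14:13 = 8 h 35 min; less 60 min break → 7 h 35 min
Sun: 05:01–15:29 = 10 h 28 min
Total: 6 h 7 min + 10 h 19 min + 4 h 24 min + 7 h 52 min + 10 h 23 min + 7 h 35 min + 10 h 28 min = 57 h 8 min.

57 h 8 min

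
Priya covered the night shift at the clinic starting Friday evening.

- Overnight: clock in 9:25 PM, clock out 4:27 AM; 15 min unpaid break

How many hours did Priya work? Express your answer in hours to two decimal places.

Overnight: 9:25 PM → midnight = 2 h 35 min; midnight → 4:27 AM = 4 h 27 min; span 7 h 2 min; less 15 min break → 6 h 47 min

6.78 hours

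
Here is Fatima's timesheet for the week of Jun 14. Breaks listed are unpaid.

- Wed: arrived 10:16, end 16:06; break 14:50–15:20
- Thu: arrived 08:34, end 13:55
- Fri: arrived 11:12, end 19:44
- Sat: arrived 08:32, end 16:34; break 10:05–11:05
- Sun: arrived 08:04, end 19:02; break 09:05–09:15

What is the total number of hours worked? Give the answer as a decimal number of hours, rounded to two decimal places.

37.05 hours

Wed: 10:16–16:06 = 5 h 50 min; less 30 min break → 5 h 20 min
Thu: 08:34–13:55 = 5 h 21 min
Fri: 11:12–19:44 = 8 h 32 min
Sat: 08:32–16:34 = 8 h 2 min; less 60 min break → 7 h 2 min
Sun: 08:04–19:02 = 10 h 58 min; less 10 min break → 10 h 48 min
Total: 5 h 20 min + 5 h 21 min + 8 h 32 min + 7 h 2 min + 10 h 48 min = 37 h 3 min.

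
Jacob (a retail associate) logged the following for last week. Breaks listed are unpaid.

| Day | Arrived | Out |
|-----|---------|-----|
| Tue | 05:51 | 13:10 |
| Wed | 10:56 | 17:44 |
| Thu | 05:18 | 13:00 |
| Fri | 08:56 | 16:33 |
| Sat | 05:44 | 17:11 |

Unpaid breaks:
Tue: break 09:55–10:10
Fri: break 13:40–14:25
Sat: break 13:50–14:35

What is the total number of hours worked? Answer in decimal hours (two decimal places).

Tue: 05:51–13:10 = 7 h 19 min; less 15 min break → 7 h 4 min
Wed: 10:56–17:44 = 6 h 48 min
Thu: 05:18–13:00 = 7 h 42 min
Fri: 08:56–16:33 = 7 h 37 min; less 45 min break → 6 h 52 min
Sat: 05:44–17:11 = 11 h 27 min; less 45 min break → 10 h 42 min
Total: 7 h 4 min + 6 h 48 min + 7 h 42 min + 6 h 52 min + 10 h 42 min = 39 h 8 min.

39.13 hours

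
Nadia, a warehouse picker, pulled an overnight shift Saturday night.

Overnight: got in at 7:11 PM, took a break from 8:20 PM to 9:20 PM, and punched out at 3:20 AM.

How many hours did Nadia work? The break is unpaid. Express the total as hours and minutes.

Overnight: 7:11 PM → midnight = 4 h 49 min; midnight → 3:20 AM = 3 h 20 min; span 8 h 9 min; less 60 min break → 7 h 9 min

7 h 9 min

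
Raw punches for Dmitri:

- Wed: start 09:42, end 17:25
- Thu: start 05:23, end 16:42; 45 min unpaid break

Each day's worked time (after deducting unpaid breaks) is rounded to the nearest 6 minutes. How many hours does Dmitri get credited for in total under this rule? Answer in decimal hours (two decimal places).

Wed: 09:42–17:25 = 7 h 43 min → rounds to 7 h 42 min
Thu: 05:23–16:42 = 11 h 19 min − 45 min = 10 h 34 min → rounds to 10 h 36 min
Total credited: 18 h 18 min.

18.30 hours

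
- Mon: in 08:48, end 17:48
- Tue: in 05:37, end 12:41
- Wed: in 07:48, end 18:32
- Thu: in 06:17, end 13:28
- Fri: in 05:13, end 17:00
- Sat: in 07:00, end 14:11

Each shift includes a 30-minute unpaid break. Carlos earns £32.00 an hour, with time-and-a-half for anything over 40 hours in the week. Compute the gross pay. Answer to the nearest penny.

£1757.60

Mon: 08:48–17:48 = 9 h 0 min; less 30 min break → 8 h 30 min
Tue: 05:37–12:41 = 7 h 4 min; less 30 min break → 6 h 34 min
Wed: 07:48–18:32 = 10 h 44 min; less 30 min break → 10 h 14 min
Thu: 06:17–13:28 = 7 h 11 min; less 30 min break → 6 h 41 min
Fri: 05:13–17:00 = 11 h 47 min; less 30 min break → 11 h 17 min
Sat: 07:00–14:11 = 7 h 11 min; less 30 min break → 6 h 41 min
Total worked: 49 h 57 min = 2997 min.
Regular 40 h 0 min = 2400 min at £32.00/h; overtime 9 h 57 min = 597 min at £48.00/h.
Pay = (2400 × £32.00 + 597 × £48.00) ÷ 60 = £1757.60.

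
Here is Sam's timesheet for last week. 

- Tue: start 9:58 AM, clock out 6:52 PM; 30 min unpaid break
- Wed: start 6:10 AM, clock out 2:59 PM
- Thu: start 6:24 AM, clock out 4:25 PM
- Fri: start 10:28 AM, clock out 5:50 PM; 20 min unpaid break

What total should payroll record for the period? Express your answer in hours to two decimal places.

Tue: 9:58 AM–6:52 PM = 8 h 54 min; less 30 min break → 8 h 24 min
Wed: 6:10 AM–2:59 PM = 8 h 49 min
Thu: 6:24 AM–4:25 PM = 10 h 1 min
Fri: 10:28 AM–5:50 PM = 7 h 22 min; less 20 min break → 7 h 2 min
Total: 8 h 24 min + 8 h 49 min + 10 h 1 min + 7 h 2 min = 34 h 16 min.

34.27 hours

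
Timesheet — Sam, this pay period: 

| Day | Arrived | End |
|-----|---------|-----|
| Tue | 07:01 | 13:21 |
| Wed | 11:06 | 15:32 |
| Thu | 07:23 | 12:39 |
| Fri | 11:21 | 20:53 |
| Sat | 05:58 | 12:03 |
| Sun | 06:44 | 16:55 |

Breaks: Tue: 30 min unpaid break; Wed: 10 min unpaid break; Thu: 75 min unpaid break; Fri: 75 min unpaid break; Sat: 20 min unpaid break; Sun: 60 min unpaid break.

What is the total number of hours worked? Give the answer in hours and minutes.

37 h 20 min

Tue: 07:01–13:21 = 6 h 20 min; less 30 min break → 5 h 50 min
Wed: 11:06–15:32 = 4 h 26 min; less 10 min break → 4 h 16 min
Thu: 07:23–12:39 = 5 h 16 min; less 75 min break → 4 h 1 min
Fri: 11:21–20:53 = 9 h 32 min; less 75 min break → 8 h 17 min
Sat: 05:58–12:03 = 6 h 5 min; less 20 min break → 5 h 45 min
Sun: 06:44–16:55 = 10 h 11 min; less 60 min break → 9 h 11 min
Total: 5 h 50 min + 4 h 16 min + 4 h 1 min + 8 h 17 min + 5 h 45 min + 9 h 11 min = 37 h 20 min.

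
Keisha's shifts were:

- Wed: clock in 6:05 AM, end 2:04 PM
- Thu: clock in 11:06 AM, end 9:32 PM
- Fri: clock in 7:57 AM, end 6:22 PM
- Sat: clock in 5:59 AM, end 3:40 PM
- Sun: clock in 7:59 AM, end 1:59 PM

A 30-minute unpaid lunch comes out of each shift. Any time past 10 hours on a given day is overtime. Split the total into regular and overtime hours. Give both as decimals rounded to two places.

Wed: 6:05 AM–2:04 PM = 7 h 59 min; less 30 min break → 7 h 29 min
Thu: 11:06 AM–9:32 PM = 10 h 26 min; less 30 min break → 9 h 56 min
Fri: 7:57 AM–6:22 PM = 10 h 25 min; less 30 min break → 9 h 55 min
Sat: 5:59 AM–3:40 PM = 9 h 41 min; less 30 min break → 9 h 11 min
Sun: 7:59 AM–1:59 PM = 6 h 0 min; less 30 min break → 5 h 30 min
Wed reg 7 h 29 min / OT 0 h 0 min; Thu reg 9 h 56 min / OT 0 h 0 min; Fri reg 9 h 55 min / OT 0 h 0 min; Sat reg 9 h 11 min / OT 0 h 0 min; Sun reg 5 h 30 min / OT 0 h 0 min.
Totals: regular 42 h 1 min, overtime 0 h 0 min.

Regular 42.02 hours, overtime 0.00 hours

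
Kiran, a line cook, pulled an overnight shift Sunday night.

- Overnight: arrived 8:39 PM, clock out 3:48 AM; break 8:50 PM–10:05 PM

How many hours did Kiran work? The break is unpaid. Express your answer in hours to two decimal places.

5.90 hours

Overnight: 8:39 PM → midnight = 3 h 21 min; midnight → 3:48 AM = 3 h 48 min; span 7 h 9 min; less 75 min break → 5 h 54 min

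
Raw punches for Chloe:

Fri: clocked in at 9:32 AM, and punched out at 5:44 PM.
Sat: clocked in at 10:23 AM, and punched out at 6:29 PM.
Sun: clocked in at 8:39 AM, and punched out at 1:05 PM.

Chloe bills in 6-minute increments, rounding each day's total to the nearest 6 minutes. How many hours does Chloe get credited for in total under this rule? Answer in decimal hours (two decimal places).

20.70 hours

Fri: 9:32 AM–5:44 PM = 8 h 12 min → rounds to 8 h 12 min
Sat: 10:23 AM–6:29 PM = 8 h 6 min → rounds to 8 h 6 min
Sun: 8:39 AM–1:05 PM = 4 h 26 min → rounds to 4 h 24 min
Total credited: 20 h 42 min.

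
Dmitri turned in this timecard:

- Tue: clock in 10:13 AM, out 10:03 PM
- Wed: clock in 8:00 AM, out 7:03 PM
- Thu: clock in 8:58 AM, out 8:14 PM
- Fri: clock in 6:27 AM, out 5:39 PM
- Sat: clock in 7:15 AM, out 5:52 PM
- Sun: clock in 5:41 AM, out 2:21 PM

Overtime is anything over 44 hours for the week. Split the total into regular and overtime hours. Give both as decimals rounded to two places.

Tue: 10:13 AM–10:03 PM = 11 h 50 min
Wed: 8:00 AM–7:03 PM = 11 h 3 min
Thu: 8:58 AM–8:14 PM = 11 h 16 min
Fri: 6:27 AM–5:39 PM = 11 h 12 min
Sat: 7:15 AM–5:52 PM = 10 h 37 min
Sun: 5:41 AM–2:21 PM = 8 h 40 min
Total worked: 64 h 38 min = 64.63 h.
Threshold 44 h → overtime 20 h 38 min, regular 44 h 0 min.

Regular 44.00 hours, overtime 20.63 hours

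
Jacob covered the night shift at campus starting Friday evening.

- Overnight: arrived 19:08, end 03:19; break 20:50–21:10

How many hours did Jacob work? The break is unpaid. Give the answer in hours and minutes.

Overnight: 19:08 → midnight = 4 h 52 min; midnight → 03:19 = 3 h 19 min; span 8 h 11 min; less 20 min break → 7 h 51 min

7 h 51 min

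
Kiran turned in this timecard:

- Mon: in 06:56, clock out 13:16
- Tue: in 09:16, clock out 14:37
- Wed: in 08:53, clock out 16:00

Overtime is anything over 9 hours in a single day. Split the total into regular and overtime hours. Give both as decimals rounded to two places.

Mon: 06:56–13:16 = 6 h 20 min
Tue: 09:16–14:37 = 5 h 21 min
Wed: 08:53–16:00 = 7 h 7 min
Mon reg 6 h 20 min / OT 0 h 0 min; Tue reg 5 h 21 min / OT 0 h 0 min; Wed reg 7 h 7 min / OT 0 h 0 min.
Totals: regular 18 h 48 min, overtime 0 h 0 min.

Regular 18.80 hours, overtime 0.00 hours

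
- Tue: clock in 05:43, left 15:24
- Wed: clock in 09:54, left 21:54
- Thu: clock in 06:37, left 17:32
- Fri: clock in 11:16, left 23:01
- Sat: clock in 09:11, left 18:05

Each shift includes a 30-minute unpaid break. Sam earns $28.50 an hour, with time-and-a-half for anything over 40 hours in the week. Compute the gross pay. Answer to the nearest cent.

$1599.56

Tue: 05:43–15:24 = 9 h 41 min; less 30 min break → 9 h 11 min
Wed: 09:54–21:54 = 12 h 0 min; less 30 min break → 11 h 30 min
Thu: 06:37–17:32 = 10 h 55 min; less 30 min break → 10 h 25 min
Fri: 11:16–23:01 = 11 h 45 min; less 30 min break → 11 h 15 min
Sat: 09:11–18:05 = 8 h 54 min; less 30 min break → 8 h 24 min
Total worked: 50 h 45 min = 3045 min.
Regular 40 h 0 min = 2400 min at $28.50/h; overtime 10 h 45 min = 645 min at $42.75/h.
Pay = (2400 × $28.50 + 645 × $42.75) ÷ 60 = $1599.56.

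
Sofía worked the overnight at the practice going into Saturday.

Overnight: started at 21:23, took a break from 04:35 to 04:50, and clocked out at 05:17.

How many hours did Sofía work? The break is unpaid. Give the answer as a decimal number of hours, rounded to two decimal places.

Overnight: 21:23 → midnight = 2 h 37 min; midnight → 05:17 = 5 h 17 min; span 7 h 54 min; less 15 min break → 7 h 39 min

7.65 hours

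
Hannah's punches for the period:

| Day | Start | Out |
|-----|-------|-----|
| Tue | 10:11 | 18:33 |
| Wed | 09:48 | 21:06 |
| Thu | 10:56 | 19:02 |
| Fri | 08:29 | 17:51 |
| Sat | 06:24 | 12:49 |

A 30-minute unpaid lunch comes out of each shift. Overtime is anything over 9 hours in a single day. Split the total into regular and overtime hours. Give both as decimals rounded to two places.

Regular 39.25 hours, overtime 1.80 hours

Tue: 10:11–18:33 = 8 h 22 min; less 30 min break → 7 h 52 min
Wed: 09:48–21:06 = 11 h 18 min; less 30 min break → 10 h 48 min
Thu: 10:56–19:02 = 8 h 6 min; less 30 min break → 7 h 36 min
Fri: 08:29–17:51 = 9 h 22 min; less 30 min break → 8 h 52 min
Sat: 06:24–12:49 = 6 h 25 min; less 30 min break → 5 h 55 min
Tue reg 7 h 52 min / OT 0 h 0 min; Wed reg 9 h 0 min / OT 1 h 48 min; Thu reg 7 h 36 min / OT 0 h 0 min; Fri reg 8 h 52 min / OT 0 h 0 min; Sat reg 5 h 55 min / OT 0 h 0 min.
Totals: regular 39 h 15 min, overtime 1 h 48 min.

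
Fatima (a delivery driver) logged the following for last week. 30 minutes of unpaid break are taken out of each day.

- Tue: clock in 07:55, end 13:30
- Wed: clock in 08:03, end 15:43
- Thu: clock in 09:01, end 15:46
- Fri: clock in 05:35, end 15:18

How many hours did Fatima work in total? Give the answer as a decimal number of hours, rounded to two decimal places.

Tue: 07:55–13:30 = 5 h 35 min; less 30 min break → 5 h 5 min
Wed: 08:03–15:43 = 7 h 40 min; less 30 min break → 7 h 10 min
Thu: 09:01–15:46 = 6 h 45 min; less 30 min break → 6 h 15 min
Fri: 05:35–15:18 = 9 h 43 min; less 30 min break → 9 h 13 min
Total: 5 h 5 min + 7 h 10 min + 6 h 15 min + 9 h 13 min = 27 h 43 min.

27.72 hours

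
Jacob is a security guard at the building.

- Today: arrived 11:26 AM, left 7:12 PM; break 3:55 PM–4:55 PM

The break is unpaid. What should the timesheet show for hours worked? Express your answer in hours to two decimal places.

6.77 hours

Today: 11:26 AM–7:12 PM = 7 h 46 min; less 60 min break → 6 h 46 min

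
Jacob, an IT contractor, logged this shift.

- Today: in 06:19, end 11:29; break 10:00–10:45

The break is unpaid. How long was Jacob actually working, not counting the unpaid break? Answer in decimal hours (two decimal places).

4.42 hours

Today: 06:19–11:29 = 5 h 10 min; less 45 min break → 4 h 25 min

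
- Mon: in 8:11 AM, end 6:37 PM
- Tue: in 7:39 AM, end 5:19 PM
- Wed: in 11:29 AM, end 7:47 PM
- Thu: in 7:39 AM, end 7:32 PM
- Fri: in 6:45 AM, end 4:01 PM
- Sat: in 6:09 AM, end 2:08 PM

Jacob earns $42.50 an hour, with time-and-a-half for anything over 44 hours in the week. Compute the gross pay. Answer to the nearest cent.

$2732.75

Mon: 8:11 AM–6:37 PM = 10 h 26 min
Tue: 7:39 AM–5:19 PM = 9 h 40 min
Wed: 11:29 AM–7:47 PM = 8 h 18 min
Thu: 7:39 AM–7:32 PM = 11 h 53 min
Fri: 6:45 AM–4:01 PM = 9 h 16 min
Sat: 6:09 AM–2:08 PM = 7 h 59 min
Total worked: 57 h 32 min = 3452 min.
Regular 44 h 0 min = 2640 min at $42.50/h; overtime 13 h 32 min = 812 min at $63.75/h.
Pay = (2640 × $42.50 + 812 × $63.75) ÷ 60 = $2732.75.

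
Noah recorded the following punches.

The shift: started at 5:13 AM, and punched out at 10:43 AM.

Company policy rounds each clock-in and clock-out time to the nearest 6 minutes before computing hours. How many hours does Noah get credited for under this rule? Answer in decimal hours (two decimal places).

5.50 hours

The shift: in 5:13 AM→5:12 AM, out 10:43 AM→10:42 AM; 5 h 30 min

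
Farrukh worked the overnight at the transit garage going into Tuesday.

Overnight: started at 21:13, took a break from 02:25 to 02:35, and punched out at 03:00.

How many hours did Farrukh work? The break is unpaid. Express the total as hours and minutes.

5 h 37 min

Overnight: 21:13 → midnight = 2 h 47 min; midnight → 03:00 = 3 h 0 min; span 5 h 47 min; less 10 min break → 5 h 37 min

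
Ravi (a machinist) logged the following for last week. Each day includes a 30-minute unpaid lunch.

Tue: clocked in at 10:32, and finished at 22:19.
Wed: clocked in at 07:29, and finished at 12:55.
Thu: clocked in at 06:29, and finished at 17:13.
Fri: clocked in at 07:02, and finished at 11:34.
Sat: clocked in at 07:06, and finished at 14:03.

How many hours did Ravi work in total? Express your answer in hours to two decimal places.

36.93 hours

Tue: 10:32–22:19 = 11 h 47 min; less 30 min break → 11 h 17 min
Wed: 07:29–12:55 = 5 h 26 min; less 30 min break → 4 h 56 min
Thu: 06:29–17:13 = 10 h 44 min; less 30 min break → 10 h 14 min
Fri: 07:02–11:34 = 4 h 32 min; less 30 min break → 4 h 2 min
Sat: 07:06–14:03 = 6 h 57 min; less 30 min break → 6 h 27 min
Total: 11 h 17 min + 4 h 56 min + 10 h 14 min + 4 h 2 min + 6 h 27 min = 36 h 56 min.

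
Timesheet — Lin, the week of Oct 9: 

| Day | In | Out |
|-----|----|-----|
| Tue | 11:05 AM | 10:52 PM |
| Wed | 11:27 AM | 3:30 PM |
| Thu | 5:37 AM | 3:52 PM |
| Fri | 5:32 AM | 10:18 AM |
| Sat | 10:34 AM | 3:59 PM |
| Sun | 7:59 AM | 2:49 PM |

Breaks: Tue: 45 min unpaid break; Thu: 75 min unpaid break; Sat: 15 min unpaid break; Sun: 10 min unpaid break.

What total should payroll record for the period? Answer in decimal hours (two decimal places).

Tue: 11:05 AM–10:52 PM = 11 h 47 min; less 45 min break → 11 h 2 min
Wed: 11:27 AM–3:30 PM = 4 h 3 min
Thu: 5:37 AM–3:52 PM = 10 h 15 min; less 75 min break → 9 h 0 min
Fri: 5:32 AM–10:18 AM = 4 h 46 min
Sat: 10:34 AM–3:59 PM = 5 h 25 min; less 15 min break → 5 h 10 min
Sun: 7:59 AM–2:49 PM = 6 h 50 min; less 10 min break → 6 h 40 min
Total: 11 h 2 min + 4 h 3 min + 9 h 0 min + 4 h 46 min + 5 h 10 min + 6 h 40 min = 40 h 41 min.

40.68 hours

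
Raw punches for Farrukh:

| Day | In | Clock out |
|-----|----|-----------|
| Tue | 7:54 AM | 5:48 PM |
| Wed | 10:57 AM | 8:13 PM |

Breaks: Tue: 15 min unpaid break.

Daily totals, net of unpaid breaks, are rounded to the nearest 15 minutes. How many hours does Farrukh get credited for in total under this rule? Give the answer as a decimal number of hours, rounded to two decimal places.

Tue: 7:54 AM–5:48 PM = 9 h 54 min − 15 min = 9 h 39 min → rounds to 9 h 45 min
Wed: 10:57 AM–8:13 PM = 9 h 16 min → rounds to 9 h 15 min
Total credited: 19 h 0 min.

19.00 hours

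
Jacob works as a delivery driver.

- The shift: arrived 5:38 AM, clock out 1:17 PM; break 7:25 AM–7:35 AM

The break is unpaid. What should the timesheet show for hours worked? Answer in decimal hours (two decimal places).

7.48 hours

The shift: 5:38 AM–1:17 PM = 7 h 39 min; less 10 min break → 7 h 29 min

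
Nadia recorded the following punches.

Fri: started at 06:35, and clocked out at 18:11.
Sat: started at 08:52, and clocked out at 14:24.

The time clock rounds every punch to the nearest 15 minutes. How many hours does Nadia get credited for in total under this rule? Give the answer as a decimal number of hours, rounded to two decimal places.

Fri: in 06:35→06:30, out 18:11→18:15; 11 h 45 min
Sat: in 08:52→08:45, out 14:24→14:30; 5 h 45 min
Total credited: 17 h 30 min.

17.50 hours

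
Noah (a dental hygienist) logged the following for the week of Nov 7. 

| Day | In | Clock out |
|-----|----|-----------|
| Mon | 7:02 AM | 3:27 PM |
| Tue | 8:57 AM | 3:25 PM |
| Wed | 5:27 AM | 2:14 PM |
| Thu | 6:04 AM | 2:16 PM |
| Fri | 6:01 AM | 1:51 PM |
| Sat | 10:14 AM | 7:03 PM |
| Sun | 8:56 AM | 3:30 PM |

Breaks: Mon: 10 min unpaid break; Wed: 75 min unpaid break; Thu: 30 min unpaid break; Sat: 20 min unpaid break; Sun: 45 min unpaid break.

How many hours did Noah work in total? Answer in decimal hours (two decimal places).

Mon: 7:02 AM–3:27 PM = 8 h 25 min; less 10 min break → 8 h 15 min
Tue: 8:57 AM–3:25 PM = 6 h 28 min
Wed: 5:27 AM–2:14 PM = 8 h 47 min; less 75 min break → 7 h 32 min
Thu: 6:04 AM–2:16 PM = 8 h 12 min; less 30 min break → 7 h 42 min
Fri: 6:01 AM–1:51 PM = 7 h 50 min
Sat: 10:14 AM–7:03 PM = 8 h 49 min; less 20 min break → 8 h 29 min
Sun: 8:56 AM–3:30 PM = 6 h 34 min; less 45 min break → 5 h 49 min
Total: 8 h 15 min + 6 h 28 min + 7 h 32 min + 7 h 42 min + 7 h 50 min + 8 h 29 min + 5 h 49 min = 52 h 5 min.

52.08 hours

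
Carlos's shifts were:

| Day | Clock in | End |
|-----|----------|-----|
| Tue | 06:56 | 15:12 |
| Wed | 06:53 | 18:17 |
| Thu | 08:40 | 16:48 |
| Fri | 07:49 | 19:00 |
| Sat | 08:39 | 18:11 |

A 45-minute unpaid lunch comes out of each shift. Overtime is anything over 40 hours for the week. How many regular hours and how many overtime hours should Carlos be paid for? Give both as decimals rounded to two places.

Regular 40.00 hours, overtime 4.77 hours

Tue: 06:56–15:12 = 8 h 16 min; less 45 min break → 7 h 31 min
Wed: 06:53–18:17 = 11 h 24 min; less 45 min break → 10 h 39 min
Thu: 08:40–16:48 = 8 h 8 min; less 45 min break → 7 h 23 min
Fri: 07:49–19:00 = 11 h 11 min; less 45 min break → 10 h 26 min
Sat: 08:39–18:11 = 9 h 32 min; less 45 min break → 8 h 47 min
Total worked: 44 h 46 min = 44.77 h.
Threshold 40 h → overtime 4 h 46 min, regular 40 h 0 min.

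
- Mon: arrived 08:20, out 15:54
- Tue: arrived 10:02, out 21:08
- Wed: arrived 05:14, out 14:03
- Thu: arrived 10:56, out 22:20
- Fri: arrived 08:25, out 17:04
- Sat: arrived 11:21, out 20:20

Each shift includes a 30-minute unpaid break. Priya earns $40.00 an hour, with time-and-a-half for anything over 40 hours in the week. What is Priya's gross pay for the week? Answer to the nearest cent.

$2411.00

Mon: 08:20–15:54 = 7 h 34 min; less 30 min break → 7 h 4 min
Tue: 10:02–21:08 = 11 h 6 min; less 30 min break → 10 h 36 min
Wed: 05:14–14:03 = 8 h 49 min; less 30 min break → 8 h 19 min
Thu: 10:56–22:20 = 11 h 24 min; less 30 min break → 10 h 54 min
Fri: 08:25–17:04 = 8 h 39 min; less 30 min break → 8 h 9 min
Sat: 11:21–20:20 = 8 h 59 min; less 30 min break → 8 h 29 min
Total worked: 53 h 31 min = 3211 min.
Regular 40 h 0 min = 2400 min at $40.00/h; overtime 13 h 31 min = 811 min at $60.00/h.
Pay = (2400 × $40.00 + 811 × $60.00) ÷ 60 = $2411.00.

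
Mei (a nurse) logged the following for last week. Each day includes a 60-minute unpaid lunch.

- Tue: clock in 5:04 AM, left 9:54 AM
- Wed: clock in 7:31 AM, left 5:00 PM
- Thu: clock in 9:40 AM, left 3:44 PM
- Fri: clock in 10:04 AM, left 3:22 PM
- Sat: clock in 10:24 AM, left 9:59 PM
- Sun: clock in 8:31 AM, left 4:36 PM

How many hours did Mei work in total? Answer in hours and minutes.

Tue: 5:04 AM–9:54 AM = 4 h 50 min; less 60 min break → 3 h 50 min
Wed: 7:31 AM–5:00 PM = 9 h 29 min; less 60 min break → 8 h 29 min
Thu: 9:40 AM–3:44 PM = 6 h 4 min; less 60 min break → 5 h 4 min
Fri: 10:04 AM–3:22 PM = 5 h 18 min; less 60 min break → 4 h 18 min
Sat: 10:24 AM–9:59 PM = 11 h 35 min; less 60 min break → 10 h 35 min
Sun: 8:31 AM–4:36 PM = 8 h 5 min; less 60 min break → 7 h 5 min
Total: 3 h 50 min + 8 h 29 min + 5 h 4 min + 4 h 18 min + 10 h 35 min + 7 h 5 min = 39 h 21 min.

39 h 21 min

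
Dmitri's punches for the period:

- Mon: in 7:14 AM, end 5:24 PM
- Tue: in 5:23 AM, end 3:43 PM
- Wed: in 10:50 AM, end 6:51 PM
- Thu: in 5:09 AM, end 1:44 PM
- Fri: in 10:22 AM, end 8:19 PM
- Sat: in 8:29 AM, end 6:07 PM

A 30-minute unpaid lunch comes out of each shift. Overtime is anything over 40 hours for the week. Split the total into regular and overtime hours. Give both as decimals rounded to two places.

Mon: 7:14 AM–5:24 PM = 10 h 10 min; less 30 min break → 9 h 40 min
Tue: 5:23 AM–3:43 PM = 10 h 20 min; less 30 min break → 9 h 50 min
Wed: 10:50 AM–6:51 PM = 8 h 1 min; less 30 min break → 7 h 31 min
Thu: 5:09 AM–1:44 PM = 8 h 35 min; less 30 min break → 8 h 5 min
Fri: 10:22 AM–8:19 PM = 9 h 57 min; less 30 min break → 9 h 27 min
Sat: 8:29 AM–6:07 PM = 9 h 38 min; less 30 min break → 9 h 8 min
Total worked: 53 h 41 min = 53.68 h.
Threshold 40 h → overtime 13 h 41 min, regular 40 h 0 min.

Regular 40.00 hours, overtime 13.68 hours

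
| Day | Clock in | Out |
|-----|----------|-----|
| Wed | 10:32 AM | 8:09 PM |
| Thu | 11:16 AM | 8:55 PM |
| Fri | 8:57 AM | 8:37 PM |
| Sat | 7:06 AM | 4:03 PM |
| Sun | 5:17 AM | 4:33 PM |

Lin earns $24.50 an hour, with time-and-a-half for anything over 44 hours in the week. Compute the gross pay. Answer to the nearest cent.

Wed: 10:32 AM–8:09 PM = 9 h 37 min
Thu: 11:16 AM–8:55 PM = 9 h 39 min
Fri: 8:57 AM–8:37 PM = 11 h 40 min
Sat: 7:06 AM–4:03 PM = 8 h 57 min
Sun: 5:17 AM–4:33 PM = 11 h 16 min
Total worked: 51 h 9 min = 3069 min.
Regular 44 h 0 min = 2640 min at $24.50/h; overtime 7 h 9 min = 429 min at $36.75/h.
Pay = (2640 × $24.50 + 429 × $36.75) ÷ 60 = $1340.76.

$1340.76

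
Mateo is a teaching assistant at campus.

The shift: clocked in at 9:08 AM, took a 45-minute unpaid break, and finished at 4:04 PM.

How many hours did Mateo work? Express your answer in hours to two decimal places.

6.18 hours

The shift: 9:08 AM–4:04 PM = 6 h 56 min; less 45 min break → 6 h 11 min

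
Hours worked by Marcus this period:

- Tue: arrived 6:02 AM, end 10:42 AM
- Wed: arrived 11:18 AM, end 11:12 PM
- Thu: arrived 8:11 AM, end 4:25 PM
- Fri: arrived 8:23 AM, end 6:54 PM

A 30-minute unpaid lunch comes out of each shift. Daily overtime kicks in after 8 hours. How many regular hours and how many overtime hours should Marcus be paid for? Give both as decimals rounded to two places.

Regular 27.90 hours, overtime 5.42 hours

Tue: 6:02 AM–10:42 AM = 4 h 40 min; less 30 min break → 4 h 10 min
Wed: 11:18 AM–11:12 PM = 11 h 54 min; less 30 min break → 11 h 24 min
Thu: 8:11 AM–4:25 PM = 8 h 14 min; less 30 min break → 7 h 44 min
Fri: 8:23 AM–6:54 PM = 10 h 31 min; less 30 min break → 10 h 1 min
Tue reg 4 h 10 min / OT 0 h 0 min; Wed reg 8 h 0 min / OT 3 h 24 min; Thu reg 7 h 44 min / OT 0 h 0 min; Fri reg 8 h 0 min / OT 2 h 1 min.
Totals: regular 27 h 54 min, overtime 5 h 25 min.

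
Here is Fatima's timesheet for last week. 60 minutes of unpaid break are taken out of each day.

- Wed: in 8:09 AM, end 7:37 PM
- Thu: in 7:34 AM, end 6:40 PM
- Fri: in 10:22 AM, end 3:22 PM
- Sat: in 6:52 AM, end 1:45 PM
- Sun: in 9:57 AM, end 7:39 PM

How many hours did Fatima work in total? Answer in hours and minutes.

39 h 9 min

Wed: 8:09 AM–7:37 PM = 11 h 28 min; less 60 min break → 10 h 28 min
Thu: 7:34 AM–6:40 PM = 11 h 6 min; less 60 min break → 10 h 6 min
Fri: 10:22 AM–3:22 PM = 5 h 0 min; less 60 min break → 4 h 0 min
Sat: 6:52 AM–1:45 PM = 6 h 53 min; less 60 min break → 5 h 53 min
Sun: 9:57 AM–7:39 PM = 9 h 42 min; less 60 min break → 8 h 42 min
Total: 10 h 28 min + 10 h 6 min + 4 h 0 min + 5 h 53 min + 8 h 42 min = 39 h 9 min.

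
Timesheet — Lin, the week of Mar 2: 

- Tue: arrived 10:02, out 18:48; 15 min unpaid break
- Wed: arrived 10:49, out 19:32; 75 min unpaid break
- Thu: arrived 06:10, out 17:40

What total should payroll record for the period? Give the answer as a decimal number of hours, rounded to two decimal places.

Tue: 10:02–18:48 = 8 h 46 min; less 15 min break → 8 h 31 min
Wed: 10:49–19:32 = 8 h 43 min; less 75 min break → 7 h 28 min
Thu: 06:10–17:40 = 11 h 30 min
Total: 8 h 31 min + 7 h 28 min + 11 h 30 min = 27 h 29 min.

27.48 hours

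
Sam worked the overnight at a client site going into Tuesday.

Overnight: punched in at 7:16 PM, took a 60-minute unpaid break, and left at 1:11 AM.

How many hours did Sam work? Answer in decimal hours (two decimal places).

4.92 hours

Overnight: 7:16 PM → midnight = 4 h 44 min; midnight → 1:11 AM = 1 h 11 min; span 5 h 55 min; less 60 min break → 4 h 55 min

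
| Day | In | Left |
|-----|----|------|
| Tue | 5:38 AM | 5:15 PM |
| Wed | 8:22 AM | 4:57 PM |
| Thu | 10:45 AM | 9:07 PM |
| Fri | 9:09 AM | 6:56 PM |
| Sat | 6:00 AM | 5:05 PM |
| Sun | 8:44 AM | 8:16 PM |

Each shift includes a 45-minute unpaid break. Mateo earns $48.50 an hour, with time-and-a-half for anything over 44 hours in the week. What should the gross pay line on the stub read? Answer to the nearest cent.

$3186.45

Tue: 5:38 AM–5:15 PM = 11 h 37 min; less 45 min break → 10 h 52 min
Wed: 8:22 AM–4:57 PM = 8 h 35 min; less 45 min break → 7 h 50 min
Thu: 10:45 AM–9:07 PM = 10 h 22 min; less 45 min break → 9 h 37 min
Fri: 9:09 AM–6:56 PM = 9 h 47 min; less 45 min break → 9 h 2 min
Sat: 6:00 AM–5:05 PM = 11 h 5 min; less 45 min break → 10 h 20 min
Sun: 8:44 AM–8:16 PM = 11 h 32 min; less 45 min break → 10 h 47 min
Total worked: 58 h 28 min = 3508 min.
Regular 44 h 0 min = 2640 min at $48.50/h; overtime 14 h 28 min = 868 min at $72.75/h.
Pay = (2640 × $48.50 + 868 × $72.75) ÷ 60 = $3186.45.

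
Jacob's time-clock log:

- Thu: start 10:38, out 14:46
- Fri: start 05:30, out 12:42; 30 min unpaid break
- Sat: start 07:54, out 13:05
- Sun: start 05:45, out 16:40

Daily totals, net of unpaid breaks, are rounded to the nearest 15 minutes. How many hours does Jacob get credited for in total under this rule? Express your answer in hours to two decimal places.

Thu: 10:38–14:46 = 4 h 8 min → rounds to 4 h 15 min
Fri: 05:30–12:42 = 7 h 12 min − 30 min = 6 h 42 min → rounds to 6 h 45 min
Sat: 07:54–13:05 = 5 h 11 min → rounds to 5 h 15 min
Sun: 05:45–16:40 = 10 h 55 min → rounds to 11 h 0 min
Total credited: 27 h 15 min.

27.25 hours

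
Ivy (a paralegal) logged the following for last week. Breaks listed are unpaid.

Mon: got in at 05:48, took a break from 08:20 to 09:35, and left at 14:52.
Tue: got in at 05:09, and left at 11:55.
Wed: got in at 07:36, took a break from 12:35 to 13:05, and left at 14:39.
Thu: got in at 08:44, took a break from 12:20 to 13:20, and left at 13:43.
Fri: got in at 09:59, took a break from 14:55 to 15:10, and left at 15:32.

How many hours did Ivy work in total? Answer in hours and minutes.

Mon: 05:48–14:52 = 9 h 4 min; less 75 min break → 7 h 49 min
Tue: 05:09–11:55 = 6 h 46 min
Wed: 07:36–14:39 = 7 h 3 min; less 30 min break → 6 h 33 min
Thu: 08:44–13:43 = 4 h 59 min; less 60 min break → 3 h 59 min
Fri: 09:59–15:32 = 5 h 33 min; less 15 min break → 5 h 18 min
Total: 7 h 49 min + 6 h 46 min + 6 h 33 min + 3 h 59 min + 5 h 18 min = 30 h 25 min.

30 h 25 min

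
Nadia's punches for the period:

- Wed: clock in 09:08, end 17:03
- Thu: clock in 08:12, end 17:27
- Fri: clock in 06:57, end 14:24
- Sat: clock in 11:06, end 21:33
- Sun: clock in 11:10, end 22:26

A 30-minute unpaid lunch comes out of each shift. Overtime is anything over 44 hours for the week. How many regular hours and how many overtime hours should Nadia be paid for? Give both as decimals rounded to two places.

Regular 43.83 hours, overtime 0.00 hours

Wed: 09:08–17:03 = 7 h 55 min; less 30 min break → 7 h 25 min
Thu: 08:12–17:27 = 9 h 15 min; less 30 min break → 8 h 45 min
Fri: 06:57–14:24 = 7 h 27 min; less 30 min break → 6 h 57 min
Sat: 11:06–21:33 = 10 h 27 min; less 30 min break → 9 h 57 min
Sun: 11:10–22:26 = 11 h 16 min; less 30 min break → 10 h 46 min
Total worked: 43 h 50 min = 43.83 h.
Threshold 44 h → overtime 0 h 0 min, regular 43 h 50 min.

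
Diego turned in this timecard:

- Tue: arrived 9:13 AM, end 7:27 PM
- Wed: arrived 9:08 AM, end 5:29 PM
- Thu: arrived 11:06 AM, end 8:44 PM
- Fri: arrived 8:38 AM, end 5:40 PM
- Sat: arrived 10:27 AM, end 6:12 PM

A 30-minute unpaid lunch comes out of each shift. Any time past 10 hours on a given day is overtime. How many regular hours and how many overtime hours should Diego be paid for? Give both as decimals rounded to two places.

Tue: 9:13 AM–7:27 PM = 10 h 14 min; less 30 min break → 9 h 44 min
Wed: 9:08 AM–5:29 PM = 8 h 21 min; less 30 min break → 7 h 51 min
Thu: 11:06 AM–8:44 PM = 9 h 38 min; less 30 min break → 9 h 8 min
Fri: 8:38 AM–5:40 PM = 9 h 2 min; less 30 min break → 8 h 32 min
Sat: 10:27 AM–6:12 PM = 7 h 45 min; less 30 min break → 7 h 15 min
Tue reg 9 h 44 min / OT 0 h 0 min; Wed reg 7 h 51 min / OT 0 h 0 min; Thu reg 9 h 8 min / OT 0 h 0 min; Fri reg 8 h 32 min / OT 0 h 0 min; Sat reg 7 h 15 min / OT 0 h 0 min.
Totals: regular 42 h 30 min, overtime 0 h 0 min.

Regular 42.50 hours, overtime 0.00 hours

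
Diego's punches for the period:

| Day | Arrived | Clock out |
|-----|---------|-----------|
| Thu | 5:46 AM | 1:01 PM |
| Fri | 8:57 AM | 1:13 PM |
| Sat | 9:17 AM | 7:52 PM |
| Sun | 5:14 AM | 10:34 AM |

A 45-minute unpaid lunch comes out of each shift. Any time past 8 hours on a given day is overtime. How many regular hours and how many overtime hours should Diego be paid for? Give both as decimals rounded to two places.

Thu: 5:46 AM–1:01 PM = 7 h 15 min; less 45 min break → 6 h 30 min
Fri: 8:57 AM–1:13 PM = 4 h 16 min; less 45 min break → 3 h 31 min
Sat: 9:17 AM–7:52 PM = 10 h 35 min; less 45 min break → 9 h 50 min
Sun: 5:14 AM–10:34 AM = 5 h 20 min; less 45 min break → 4 h 35 min
Thu reg 6 h 30 min / OT 0 h 0 min; Fri reg 3 h 31 min / OT 0 h 0 min; Sat reg 8 h 0 min / OT 1 h 50 min; Sun reg 4 h 35 min / OT 0 h 0 min.
Totals: regular 22 h 36 min, overtime 1 h 50 min.

Regular 22.60 hours, overtime 1.83 hours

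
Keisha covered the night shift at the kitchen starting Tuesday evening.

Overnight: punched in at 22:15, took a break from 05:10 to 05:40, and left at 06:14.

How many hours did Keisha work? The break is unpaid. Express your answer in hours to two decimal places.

7.48 hours

Overnight: 22:15 → midnight = 1 h 45 min; midnight → 06:14 = 6 h 14 min; span 7 h 59 min; less 30 min break → 7 h 29 min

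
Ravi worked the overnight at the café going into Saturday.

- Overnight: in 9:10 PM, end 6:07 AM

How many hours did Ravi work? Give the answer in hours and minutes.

8 h 57 min

Overnight: 9:10 PM → midnight = 2 h 50 min; midnight → 6:07 AM = 6 h 7 min; span 8 h 57 min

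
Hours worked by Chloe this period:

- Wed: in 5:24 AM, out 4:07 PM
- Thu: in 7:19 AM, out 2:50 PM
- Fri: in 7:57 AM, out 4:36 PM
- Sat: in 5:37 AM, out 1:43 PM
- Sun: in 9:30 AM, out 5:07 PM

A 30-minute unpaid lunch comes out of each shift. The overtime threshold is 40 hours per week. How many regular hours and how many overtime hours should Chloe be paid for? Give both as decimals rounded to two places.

Wed: 5:24 AM–4:07 PM = 10 h 43 min; less 30 min break → 10 h 13 min
Thu: 7:19 AM–2:50 PM = 7 h 31 min; less 30 min break → 7 h 1 min
Fri: 7:57 AM–4:36 PM = 8 h 39 min; less 30 min break → 8 h 9 min
Sat: 5:37 AM–1:43 PM = 8 h 6 min; less 30 min break → 7 h 36 min
Sun: 9:30 AM–5:07 PM = 7 h 37 min; less 30 min break → 7 h 7 min
Total worked: 40 h 6 min = 40.10 h.
Threshold 40 h → overtime 0 h 6 min, regular 40 h 0 min.

Regular 40.00 hours, overtime 0.10 hours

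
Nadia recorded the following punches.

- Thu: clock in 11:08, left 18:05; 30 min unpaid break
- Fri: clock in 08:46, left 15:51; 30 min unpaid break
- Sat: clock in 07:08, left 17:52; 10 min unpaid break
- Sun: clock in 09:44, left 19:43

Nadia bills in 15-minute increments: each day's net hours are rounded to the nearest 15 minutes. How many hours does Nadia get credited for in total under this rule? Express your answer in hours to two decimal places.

Thu: 11:08–18:05 = 6 h 57 min − 30 min = 6 h 27 min → rounds to 6 h 30 min
Fri: 08:46–15:51 = 7 h 5 min − 30 min = 6 h 35 min → rounds to 6 h 30 min
Sat: 07:08–17:52 = 10 h 44 min − 10 min = 10 h 34 min → rounds to 10 h 30 min
Sun: 09:44–19:43 = 9 h 59 min → rounds to 10 h 0 min
Total credited: 33 h 30 min.

33.50 hours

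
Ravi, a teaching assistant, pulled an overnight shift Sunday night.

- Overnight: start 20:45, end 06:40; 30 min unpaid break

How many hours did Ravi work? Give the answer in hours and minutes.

9 h 25 min

Overnight: 20:45 → midnight = 3 h 15 min; midnight → 06:40 = 6 h 40 min; span 9 h 55 min; less 30 min break → 9 h 25 min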